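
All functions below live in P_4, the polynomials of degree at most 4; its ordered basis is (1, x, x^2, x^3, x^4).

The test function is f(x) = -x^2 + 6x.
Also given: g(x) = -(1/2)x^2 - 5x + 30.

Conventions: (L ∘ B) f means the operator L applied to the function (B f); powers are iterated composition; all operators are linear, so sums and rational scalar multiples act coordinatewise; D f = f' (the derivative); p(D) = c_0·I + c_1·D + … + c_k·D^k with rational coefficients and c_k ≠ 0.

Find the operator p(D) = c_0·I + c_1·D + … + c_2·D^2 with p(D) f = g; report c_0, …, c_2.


c_0 = 1/2, c_1 = 4, c_2 = -3

D^0 f = -x^2 + 6x
D^1 f = -2x + 6
D^2 f = -2
matching coefficients of g against c_0 f + c_1 Df + … from the top degree down determines the c_i
solution: c_0 = 1/2, c_1 = 4, c_2 = -3


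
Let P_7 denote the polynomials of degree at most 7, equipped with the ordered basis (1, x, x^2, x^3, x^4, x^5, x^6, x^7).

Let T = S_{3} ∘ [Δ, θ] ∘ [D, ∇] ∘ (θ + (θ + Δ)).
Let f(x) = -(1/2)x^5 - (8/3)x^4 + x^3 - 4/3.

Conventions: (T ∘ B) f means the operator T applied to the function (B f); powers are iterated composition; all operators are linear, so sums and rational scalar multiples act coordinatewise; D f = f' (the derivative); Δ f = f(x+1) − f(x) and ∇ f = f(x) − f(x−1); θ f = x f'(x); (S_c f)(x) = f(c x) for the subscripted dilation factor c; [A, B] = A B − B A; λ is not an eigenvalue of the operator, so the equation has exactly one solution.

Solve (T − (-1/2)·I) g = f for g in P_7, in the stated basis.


the result is g(x) = -x^5 - (16/3)x^4 + 2x^3 - 8/3

write g with unknown coordinates in the stated basis and equate coefficients in (T − (-1/2)·I) g = f
solving from the highest basis element down gives g = -x^5 - (16/3)x^4 + 2x^3 - 8/3
check: T g = 0
so T g − (-1/2)·g = -(1/2)x^5 - (8/3)x^4 + x^3 - 4/3 = f ✓


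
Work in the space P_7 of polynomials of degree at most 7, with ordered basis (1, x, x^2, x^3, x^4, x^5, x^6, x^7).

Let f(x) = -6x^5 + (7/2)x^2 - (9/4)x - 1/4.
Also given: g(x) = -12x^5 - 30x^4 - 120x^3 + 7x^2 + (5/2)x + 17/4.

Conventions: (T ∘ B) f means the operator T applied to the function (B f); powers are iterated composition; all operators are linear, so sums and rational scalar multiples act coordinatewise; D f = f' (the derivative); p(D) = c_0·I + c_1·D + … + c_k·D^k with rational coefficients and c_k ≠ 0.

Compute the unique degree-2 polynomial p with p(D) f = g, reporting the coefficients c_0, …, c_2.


D^0 f = -6x^5 + (7/2)x^2 - (9/4)x - 1/4
D^1 f = -30x^4 + 7x - 9/4
D^2 f = -120x^3 + 7
matching coefficients of g against c_0 f + c_1 Df + … from the top degree down determines the c_i
solution: c_0 = 2, c_1 = 1, c_2 = 1

p(D) = 2·I + D + D^2, i.e. c_0 = 2, c_1 = 1, c_2 = 1


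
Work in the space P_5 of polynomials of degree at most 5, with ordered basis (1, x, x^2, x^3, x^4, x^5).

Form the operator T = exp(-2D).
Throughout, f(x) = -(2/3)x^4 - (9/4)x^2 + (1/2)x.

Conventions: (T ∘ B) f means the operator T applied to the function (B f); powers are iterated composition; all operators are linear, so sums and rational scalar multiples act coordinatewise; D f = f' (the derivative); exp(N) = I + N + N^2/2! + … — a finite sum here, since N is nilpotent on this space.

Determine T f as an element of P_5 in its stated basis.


order-1 term: (16/3)x^3 + 9x - 1
order-2 term: -16x^2 - 9
order-3 term: (64/3)x
order-4 term: -32/3
the series for exp(-2D) f terminates at order 4
exp(-2D) f = -(2/3)x^4 + (16/3)x^3 - (73/4)x^2 + (185/6)x - 62/3

the image equals g(x) = -(2/3)x^4 + (16/3)x^3 - (73/4)x^2 + (185/6)x - 62/3


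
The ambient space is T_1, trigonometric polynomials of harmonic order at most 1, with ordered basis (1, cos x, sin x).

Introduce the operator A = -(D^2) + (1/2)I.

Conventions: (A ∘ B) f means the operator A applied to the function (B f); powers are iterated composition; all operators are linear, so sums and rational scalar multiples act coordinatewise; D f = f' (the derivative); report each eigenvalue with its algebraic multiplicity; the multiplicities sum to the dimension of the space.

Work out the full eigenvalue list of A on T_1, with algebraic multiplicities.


image of 1: 1/2
image of cos x: (3/2)cos x
image of sin x: (3/2)sin x
the matrix is diagonal; its diagonal is (1/2, 3/2, 3/2)
for a triangular matrix the eigenvalues are the diagonal entries, with algebraic multiplicity their repetition count

λ = 1/2 (multiplicity 1), λ = 3/2 (multiplicity 2)


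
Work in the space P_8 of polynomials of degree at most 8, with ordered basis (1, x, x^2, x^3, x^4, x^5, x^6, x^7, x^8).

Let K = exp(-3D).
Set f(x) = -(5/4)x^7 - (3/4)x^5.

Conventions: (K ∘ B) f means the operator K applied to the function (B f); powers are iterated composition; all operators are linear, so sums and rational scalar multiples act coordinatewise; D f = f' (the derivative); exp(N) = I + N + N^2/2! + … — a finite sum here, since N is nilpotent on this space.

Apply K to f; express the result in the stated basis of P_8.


order-1 term: (105/4)x^6 + (45/4)x^4
order-2 term: -(945/4)x^5 - (135/2)x^3
order-3 term: (4725/4)x^4 + (405/2)x^2
order-4 term: -(14175/4)x^3 - (1215/4)x
order-5 term: (25515/4)x^2 + 729/4
order-6 term: -(25515/4)x
order-7 term: 10935/4
the series for exp(-3D) f terminates at order 7
exp(-3D) f = -(5/4)x^7 + (105/4)x^6 - 237x^5 + (2385/2)x^4 - (14445/4)x^3 + (26325/4)x^2 - (13365/2)x + 2916

g(x) = -(5/4)x^7 + (105/4)x^6 - 237x^5 + (2385/2)x^4 - (14445/4)x^3 + (26325/4)x^2 - (13365/2)x + 2916


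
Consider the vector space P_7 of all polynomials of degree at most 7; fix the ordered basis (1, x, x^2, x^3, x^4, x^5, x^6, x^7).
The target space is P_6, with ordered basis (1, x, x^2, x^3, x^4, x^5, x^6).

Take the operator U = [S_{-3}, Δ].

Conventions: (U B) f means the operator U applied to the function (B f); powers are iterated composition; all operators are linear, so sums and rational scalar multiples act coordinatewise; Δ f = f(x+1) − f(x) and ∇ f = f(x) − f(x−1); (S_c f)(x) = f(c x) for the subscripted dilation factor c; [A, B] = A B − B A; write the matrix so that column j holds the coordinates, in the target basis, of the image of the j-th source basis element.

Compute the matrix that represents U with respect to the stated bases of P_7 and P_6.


image of 1: 0
image of x: 4
image of x^2: -24x - 8
image of x^3: 108x^2 + 72x + 28
image of x^4: -432x^3 - 432x^2 - 336x - 80
image of x^5: 1620x^4 + 2160x^3 + 2520x^2 + 1200x + 244
image of x^6: -5832x^5 - 9720x^4 - 15120x^3 - 10800x^2 - 4392x - 728
image of x^7: 20412x^6 + 40824x^5 + 79380x^4 + 75600x^3 + 46116x^2 + 15288x + 2188
each image's coordinates form column j of the matrix

the matrix is [[0, 4, -8, 28, -80, 244, -728, 2188]; [0, 0, -24, 72, -336, 1200, -4392, 15288]; [0, 0, 0, 108, -432, 2520, -10800, 46116]; [0, 0, 0, 0, -432, 2160, -15120, 75600]; [0, 0, 0, 0, 0, 1620, -9720, 79380]; [0, 0, 0, 0, 0, 0, -5832, 40824]; [0, 0, 0, 0, 0, 0, 0, 20412]] (rows listed top to bottom)


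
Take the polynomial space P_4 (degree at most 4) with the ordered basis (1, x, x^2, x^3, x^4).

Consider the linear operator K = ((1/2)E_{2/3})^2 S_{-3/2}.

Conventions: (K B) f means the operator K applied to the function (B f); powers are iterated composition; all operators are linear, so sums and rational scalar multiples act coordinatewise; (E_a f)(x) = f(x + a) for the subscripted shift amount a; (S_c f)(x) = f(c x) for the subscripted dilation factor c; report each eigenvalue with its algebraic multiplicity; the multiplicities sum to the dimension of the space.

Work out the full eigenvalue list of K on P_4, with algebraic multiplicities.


image of 1: 1/4
image of x: -(3/8)x - 1/2
image of x^2: (9/16)x^2 + (3/2)x + 1
image of x^3: -(27/32)x^3 - (27/8)x^2 - (9/2)x - 2
image of x^4: (81/64)x^4 + (27/4)x^3 + (27/2)x^2 + 12x + 4
the matrix is upper triangular; its diagonal is (1/4, -3/8, 9/16, -27/32, 81/64)
for a triangular matrix the eigenvalues are the diagonal entries, with algebraic multiplicity their repetition count

λ = -27/32 (multiplicity 1), λ = -3/8 (multiplicity 1), λ = 1/4 (multiplicity 1), λ = 9/16 (multiplicity 1), λ = 81/64 (multiplicity 1)


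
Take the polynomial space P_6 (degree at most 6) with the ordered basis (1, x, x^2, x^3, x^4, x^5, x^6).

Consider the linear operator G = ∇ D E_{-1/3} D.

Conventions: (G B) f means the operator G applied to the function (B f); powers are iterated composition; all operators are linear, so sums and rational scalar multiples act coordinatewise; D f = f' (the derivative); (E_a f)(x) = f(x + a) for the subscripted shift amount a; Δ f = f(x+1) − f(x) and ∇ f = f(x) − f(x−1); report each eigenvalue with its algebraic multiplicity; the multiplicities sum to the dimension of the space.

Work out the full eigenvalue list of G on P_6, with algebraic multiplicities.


image of 1: 0
image of x: 0
image of x^2: 0
image of x^3: 6
image of x^4: 24x - 20
image of x^5: 60x^2 - 100x + 140/3
image of x^6: 120x^3 - 300x^2 + 280x - 850/9
the matrix is upper triangular; its diagonal is (0, 0, 0, 0, 0, 0, 0)
for a triangular matrix the eigenvalues are the diagonal entries, with algebraic multiplicity their repetition count

λ = 0 (multiplicity 7)


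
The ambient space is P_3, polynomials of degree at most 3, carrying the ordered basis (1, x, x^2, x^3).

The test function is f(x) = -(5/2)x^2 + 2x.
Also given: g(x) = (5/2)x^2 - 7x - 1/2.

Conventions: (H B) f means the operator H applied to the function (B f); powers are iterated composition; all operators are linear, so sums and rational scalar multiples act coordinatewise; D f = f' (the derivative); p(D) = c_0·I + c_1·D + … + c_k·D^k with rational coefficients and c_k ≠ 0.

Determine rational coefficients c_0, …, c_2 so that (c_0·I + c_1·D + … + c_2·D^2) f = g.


c_0 = -1, c_1 = 1, c_2 = 1/2

D^0 f = -(5/2)x^2 + 2x
D^1 f = -5x + 2
D^2 f = -5
matching coefficients of g against c_0 f + c_1 Df + … from the top degree down determines the c_i
solution: c_0 = -1, c_1 = 1, c_2 = 1/2


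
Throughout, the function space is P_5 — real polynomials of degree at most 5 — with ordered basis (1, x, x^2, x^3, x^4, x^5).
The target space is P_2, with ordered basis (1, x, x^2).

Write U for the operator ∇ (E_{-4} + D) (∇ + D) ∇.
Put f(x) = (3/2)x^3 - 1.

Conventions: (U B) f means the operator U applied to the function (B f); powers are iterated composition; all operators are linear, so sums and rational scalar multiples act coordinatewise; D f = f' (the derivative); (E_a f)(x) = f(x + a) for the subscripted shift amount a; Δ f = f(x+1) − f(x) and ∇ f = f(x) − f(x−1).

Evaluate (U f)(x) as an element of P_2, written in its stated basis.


g(x) = 18

∇ f = (9/2)x^2 - (9/2)x + 3/2
∇ ∇ f = 9x - 9
D ∇ f = 9x - 9/2
(∇ + D) ∇ f = 18x - 27/2
E_{-4} ((∇ + D) ∇) f = 18x - 171/2
D ((∇ + D) ∇) f = 18
(E_{-4} + D) ((∇ + D) ∇) f = 18x - 135/2
∇ (E_{-4} + D) ((∇ + D) ∇) f = 18


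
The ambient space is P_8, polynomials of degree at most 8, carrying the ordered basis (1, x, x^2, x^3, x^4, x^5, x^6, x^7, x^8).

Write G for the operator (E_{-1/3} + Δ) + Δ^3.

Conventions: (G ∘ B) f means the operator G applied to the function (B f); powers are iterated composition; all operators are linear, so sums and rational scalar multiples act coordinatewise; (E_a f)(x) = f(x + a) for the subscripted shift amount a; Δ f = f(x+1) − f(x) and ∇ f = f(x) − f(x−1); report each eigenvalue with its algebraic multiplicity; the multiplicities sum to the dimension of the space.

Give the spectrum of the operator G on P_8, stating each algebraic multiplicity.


λ = 1 (multiplicity 9)

image of 1: 1
image of x: x + 2/3
image of x^2: x^2 + (4/3)x + 10/9
image of x^3: x^3 + 2x^2 + (10/3)x + 188/27
image of x^4: x^4 + (8/3)x^3 + (20/3)x^2 + (752/27)x + 2998/81
image of x^5: x^5 + (10/3)x^4 + (100/9)x^3 + (1880/27)x^2 + (14990/81)x + 36692/243
image of x^6: x^6 + 4x^5 + (50/3)x^4 + (3760/27)x^3 + (14990/27)x^2 + (73384/81)x + 394390/729
image of x^7: x^7 + (14/3)x^6 + (70/3)x^5 + (6580/27)x^4 + (104930/81)x^3 + (256844/81)x^2 + (2760730/729)x + 3951908/2187
image of x^8: x^8 + (16/3)x^7 + (280/9)x^6 + (10528/27)x^5 + (209860/81)x^4 + (2054752/243)x^3 + (11042920/729)x^2 + (31615264/2187)x + 38034118/6561
the matrix is upper triangular; its diagonal is (1, 1, 1, 1, 1, 1, 1, 1, 1)
for a triangular matrix the eigenvalues are the diagonal entries, with algebraic multiplicity their repetition count


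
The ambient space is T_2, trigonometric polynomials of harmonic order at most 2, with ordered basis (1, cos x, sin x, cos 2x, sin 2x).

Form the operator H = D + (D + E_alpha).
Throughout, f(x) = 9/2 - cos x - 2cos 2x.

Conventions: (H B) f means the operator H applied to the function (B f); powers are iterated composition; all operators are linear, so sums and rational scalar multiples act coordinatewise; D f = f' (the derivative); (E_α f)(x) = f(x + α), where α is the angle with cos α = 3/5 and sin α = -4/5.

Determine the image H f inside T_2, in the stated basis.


the result is g(x) = 9/2 - (3/5)cos x + (6/5)sin x + (14/25)cos 2x + (152/25)sin 2x

D f = sin x + 4sin 2x
D f = sin x + 4sin 2x
E_alpha f = 9/2 - (3/5)cos x - (4/5)sin x + (14/25)cos 2x - (48/25)sin 2x
(D + E_alpha) f = 9/2 - (3/5)cos x + (1/5)sin x + (14/25)cos 2x + (52/25)sin 2x
(D + (D + E_alpha)) f = 9/2 - (3/5)cos x + (6/5)sin x + (14/25)cos 2x + (152/25)sin 2x


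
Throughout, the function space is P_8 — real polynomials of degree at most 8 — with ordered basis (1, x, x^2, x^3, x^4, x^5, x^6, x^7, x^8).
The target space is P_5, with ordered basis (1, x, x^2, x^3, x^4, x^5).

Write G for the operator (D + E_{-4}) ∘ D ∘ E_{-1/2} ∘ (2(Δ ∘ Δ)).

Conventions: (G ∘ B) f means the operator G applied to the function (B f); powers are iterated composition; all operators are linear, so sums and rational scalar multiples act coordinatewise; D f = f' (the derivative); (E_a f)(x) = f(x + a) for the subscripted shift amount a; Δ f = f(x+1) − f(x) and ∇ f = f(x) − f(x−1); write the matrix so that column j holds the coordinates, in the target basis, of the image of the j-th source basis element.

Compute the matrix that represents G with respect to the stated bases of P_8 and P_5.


the matrix is [[0, 0, 0, 12, -120, 1610, -10410, 275317/4, -400477]; [0, 0, 0, 0, 48, -600, 9660, -72870, 550634]; [0, 0, 0, 0, 0, 120, -1800, 33810, -291480]; [0, 0, 0, 0, 0, 0, 240, -4200, 90160]; [0, 0, 0, 0, 0, 0, 0, 420, -8400]; [0, 0, 0, 0, 0, 0, 0, 0, 672]] (rows listed top to bottom)

image of 1: 0
image of x: 0
image of x^2: 0
image of x^3: 12
image of x^4: 48x - 120
image of x^5: 120x^2 - 600x + 1610
image of x^6: 240x^3 - 1800x^2 + 9660x - 10410
image of x^7: 420x^4 - 4200x^3 + 33810x^2 - 72870x + 275317/4
image of x^8: 672x^5 - 8400x^4 + 90160x^3 - 291480x^2 + 550634x - 400477
each image's coordinates form column j of the matrix


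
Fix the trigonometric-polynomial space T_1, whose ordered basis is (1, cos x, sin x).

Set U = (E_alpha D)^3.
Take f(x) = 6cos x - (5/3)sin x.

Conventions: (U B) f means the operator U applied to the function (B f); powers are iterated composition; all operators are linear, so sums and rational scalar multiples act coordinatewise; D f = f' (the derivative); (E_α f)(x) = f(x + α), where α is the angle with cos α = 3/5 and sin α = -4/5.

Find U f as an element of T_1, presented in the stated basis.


D f = -(5/3)cos x - 6sin x
E_alpha D f = (19/5)cos x - (74/15)sin x
D (E_alpha D) f = -(74/15)cos x - (19/5)sin x
E_alpha D (E_alpha D) f = (2/25)cos x - (467/75)sin x
D (E_alpha D) (E_alpha D) f = -(467/75)cos x - (2/25)sin x
E_alpha D (E_alpha D) (E_alpha D) f = -(459/125)cos x - (1886/375)sin x

g(x) = -(459/125)cos x - (1886/375)sin x


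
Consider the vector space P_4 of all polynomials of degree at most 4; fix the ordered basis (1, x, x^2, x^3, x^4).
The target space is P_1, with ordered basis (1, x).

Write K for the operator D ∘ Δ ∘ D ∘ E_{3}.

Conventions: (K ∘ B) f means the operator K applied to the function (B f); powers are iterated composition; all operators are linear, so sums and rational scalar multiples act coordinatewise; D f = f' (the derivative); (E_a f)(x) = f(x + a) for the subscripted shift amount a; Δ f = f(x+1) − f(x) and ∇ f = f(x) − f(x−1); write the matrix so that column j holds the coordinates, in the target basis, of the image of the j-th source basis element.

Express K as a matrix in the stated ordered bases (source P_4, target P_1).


image of 1: 0
image of x: 0
image of x^2: 0
image of x^3: 6
image of x^4: 24x + 84
each image's coordinates form column j of the matrix

the matrix is [[0, 0, 0, 6, 84]; [0, 0, 0, 0, 24]] (rows listed top to bottom)


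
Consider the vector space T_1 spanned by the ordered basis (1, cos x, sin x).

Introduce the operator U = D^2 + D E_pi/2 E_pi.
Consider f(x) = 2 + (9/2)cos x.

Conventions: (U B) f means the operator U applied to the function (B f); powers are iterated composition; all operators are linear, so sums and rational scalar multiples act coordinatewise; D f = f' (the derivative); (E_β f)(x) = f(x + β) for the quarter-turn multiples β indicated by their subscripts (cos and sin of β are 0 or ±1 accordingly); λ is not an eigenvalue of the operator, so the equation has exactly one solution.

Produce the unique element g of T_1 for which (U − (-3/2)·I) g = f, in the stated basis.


write g with unknown coordinates in the stated basis and equate coefficients in (U − (-3/2)·I) g = f
solving from the highest basis element down gives g = 4/3 + 3cos x
check: U g = 0
so U g − (-3/2)·g = 2 + (9/2)cos x = f ✓

the result is g(x) = 4/3 + 3cos x


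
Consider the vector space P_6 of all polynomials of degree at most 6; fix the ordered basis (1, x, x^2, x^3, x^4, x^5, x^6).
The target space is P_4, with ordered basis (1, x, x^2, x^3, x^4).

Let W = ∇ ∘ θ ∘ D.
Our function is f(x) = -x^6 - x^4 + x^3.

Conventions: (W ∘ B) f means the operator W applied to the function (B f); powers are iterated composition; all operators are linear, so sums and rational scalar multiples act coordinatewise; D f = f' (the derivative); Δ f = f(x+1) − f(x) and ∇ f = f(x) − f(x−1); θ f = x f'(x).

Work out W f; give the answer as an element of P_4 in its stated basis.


D f = -6x^5 - 4x^3 + 3x^2
θ D f = -30x^5 - 12x^3 + 6x^2
∇ θ D f = -150x^4 + 300x^3 - 336x^2 + 198x - 48

the result is g(x) = -150x^4 + 300x^3 - 336x^2 + 198x - 48


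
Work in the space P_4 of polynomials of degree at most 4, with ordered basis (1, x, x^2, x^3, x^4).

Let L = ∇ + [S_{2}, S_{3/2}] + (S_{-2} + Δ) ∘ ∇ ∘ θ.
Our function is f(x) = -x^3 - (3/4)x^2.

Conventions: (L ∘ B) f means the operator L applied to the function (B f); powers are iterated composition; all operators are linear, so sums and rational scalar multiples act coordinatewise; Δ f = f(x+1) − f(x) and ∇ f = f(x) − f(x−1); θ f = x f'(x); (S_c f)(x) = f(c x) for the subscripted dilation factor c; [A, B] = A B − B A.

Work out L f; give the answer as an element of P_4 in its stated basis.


the image equals g(x) = -39x^2 - (57/2)x - 19/4

∇ f = -3x^2 + (3/2)x - 1/4
S_{3/2} f = -(27/8)x^3 - (27/16)x^2
S_{2} S_{3/2} f = -27x^3 - (27/4)x^2
S_{2} f = -8x^3 - 3x^2
S_{3/2} S_{2} f = -27x^3 - (27/4)x^2
[S_{2}, S_{3/2}] f = 0
θ f = -3x^3 - (3/2)x^2
∇ θ f = -9x^2 + 6x - 3/2
S_{-2} (∇ ∘ θ) f = -36x^2 - 12x - 3/2
Δ (∇ ∘ θ) f = -18x - 3
(S_{-2} + Δ) (∇ ∘ θ) f = -36x^2 - 30x - 9/2
(∇ + [S_{2}, S_{3/2}] + (S_{-2} + Δ) ∘ ∇ ∘ θ) f = -39x^2 - (57/2)x - 19/4


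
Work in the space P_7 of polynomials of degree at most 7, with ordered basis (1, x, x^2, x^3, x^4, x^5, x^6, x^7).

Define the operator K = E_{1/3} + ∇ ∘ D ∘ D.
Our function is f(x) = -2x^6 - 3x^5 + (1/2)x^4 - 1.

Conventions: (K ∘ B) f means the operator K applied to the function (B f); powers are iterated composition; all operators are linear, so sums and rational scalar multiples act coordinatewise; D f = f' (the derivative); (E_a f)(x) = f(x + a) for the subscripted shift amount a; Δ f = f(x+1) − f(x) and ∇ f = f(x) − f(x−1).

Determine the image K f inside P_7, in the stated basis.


the image equals g(x) = -2x^6 - 7x^5 - (47/6)x^4 - (6592/27)x^3 + (4829/27)x^2 - (3901/81)x - 10219/1458

E_{1/3} f = -2x^6 - 7x^5 - (47/6)x^4 - (112/27)x^3 - (31/27)x^2 - (13/81)x - 1471/1458
D f = -12x^5 - 15x^4 + 2x^3
D D f = -60x^4 - 60x^3 + 6x^2
∇ D D f = -240x^3 + 180x^2 - 48x - 6
(E_{1/3} + ∇ ∘ D ∘ D) f = -2x^6 - 7x^5 - (47/6)x^4 - (6592/27)x^3 + (4829/27)x^2 - (3901/81)x - 10219/1458


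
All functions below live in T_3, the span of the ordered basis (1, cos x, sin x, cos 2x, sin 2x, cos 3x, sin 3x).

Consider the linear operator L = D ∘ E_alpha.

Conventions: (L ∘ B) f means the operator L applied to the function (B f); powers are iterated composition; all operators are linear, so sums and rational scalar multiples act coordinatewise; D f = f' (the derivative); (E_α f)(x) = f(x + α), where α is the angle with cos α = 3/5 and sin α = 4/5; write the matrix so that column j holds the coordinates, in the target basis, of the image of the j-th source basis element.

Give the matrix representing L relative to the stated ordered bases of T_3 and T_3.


the matrix is [[0, 0, 0, 0, 0, 0, 0]; [0, -4/5, 3/5, 0, 0, 0, 0]; [0, -3/5, -4/5, 0, 0, 0, 0]; [0, 0, 0, -48/25, -14/25, 0, 0]; [0, 0, 0, 14/25, -48/25, 0, 0]; [0, 0, 0, 0, 0, -132/125, -351/125]; [0, 0, 0, 0, 0, 351/125, -132/125]] (rows listed top to bottom)

image of 1: 0
image of cos x: -(4/5)cos x - (3/5)sin x
image of sin x: (3/5)cos x - (4/5)sin x
image of cos 2x: -(48/25)cos 2x + (14/25)sin 2x
image of sin 2x: -(14/25)cos 2x - (48/25)sin 2x
image of cos 3x: -(132/125)cos 3x + (351/125)sin 3x
image of sin 3x: -(351/125)cos 3x - (132/125)sin 3x
each image's coordinates form column j of the matrix


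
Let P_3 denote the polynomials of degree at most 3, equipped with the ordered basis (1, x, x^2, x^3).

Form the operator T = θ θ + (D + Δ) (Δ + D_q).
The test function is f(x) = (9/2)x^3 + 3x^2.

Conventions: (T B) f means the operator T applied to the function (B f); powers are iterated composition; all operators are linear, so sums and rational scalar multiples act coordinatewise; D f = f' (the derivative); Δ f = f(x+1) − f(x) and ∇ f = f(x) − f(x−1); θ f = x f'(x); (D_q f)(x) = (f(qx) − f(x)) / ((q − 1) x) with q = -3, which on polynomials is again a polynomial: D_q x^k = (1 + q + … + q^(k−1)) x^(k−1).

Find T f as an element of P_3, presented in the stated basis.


θ f = (27/2)x^3 + 6x^2
θ θ f = (81/2)x^3 + 12x^2
Δ f = (27/2)x^2 + (39/2)x + 15/2
D_q f = (63/2)x^2 - 6x
(Δ + D_q) f = 45x^2 + (27/2)x + 15/2
D (Δ + D_q) f = 90x + 27/2
Δ (Δ + D_q) f = 90x + 117/2
(D + Δ) (Δ + D_q) f = 180x + 72
(θ θ + (D + Δ) (Δ + D_q)) f = (81/2)x^3 + 12x^2 + 180x + 72

g(x) = (81/2)x^3 + 12x^2 + 180x + 72


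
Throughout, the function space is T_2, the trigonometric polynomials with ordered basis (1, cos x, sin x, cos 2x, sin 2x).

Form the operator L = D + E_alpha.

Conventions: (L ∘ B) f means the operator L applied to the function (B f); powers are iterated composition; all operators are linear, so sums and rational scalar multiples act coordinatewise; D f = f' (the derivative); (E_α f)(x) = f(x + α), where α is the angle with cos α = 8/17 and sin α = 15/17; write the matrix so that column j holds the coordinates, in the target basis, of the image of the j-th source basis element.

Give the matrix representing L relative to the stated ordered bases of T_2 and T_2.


the matrix is [[1, 0, 0, 0, 0]; [0, 8/17, 32/17, 0, 0]; [0, -32/17, 8/17, 0, 0]; [0, 0, 0, -161/289, 818/289]; [0, 0, 0, -818/289, -161/289]] (rows listed top to bottom)

image of 1: 1
image of cos x: (8/17)cos x - (32/17)sin x
image of sin x: (32/17)cos x + (8/17)sin x
image of cos 2x: -(161/289)cos 2x - (818/289)sin 2x
image of sin 2x: (818/289)cos 2x - (161/289)sin 2x
each image's coordinates form column j of the matrix


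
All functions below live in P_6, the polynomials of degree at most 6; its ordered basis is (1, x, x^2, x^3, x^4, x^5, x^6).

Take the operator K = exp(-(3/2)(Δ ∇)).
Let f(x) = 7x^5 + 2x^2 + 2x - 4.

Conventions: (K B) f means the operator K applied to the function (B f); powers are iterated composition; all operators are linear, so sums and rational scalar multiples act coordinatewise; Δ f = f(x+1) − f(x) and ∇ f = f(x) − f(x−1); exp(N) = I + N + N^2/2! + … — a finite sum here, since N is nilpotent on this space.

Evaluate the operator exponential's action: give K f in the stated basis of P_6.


the image equals g(x) = 7x^5 - 210x^3 + 2x^2 + 842x - 10

order-1 term: -210x^3 - 105x - 6
order-2 term: 945x
the series for exp(-(3/2)(Δ ∇)) f terminates at order 2
exp(-(3/2)(Δ ∇)) f = 7x^5 - 210x^3 + 2x^2 + 842x - 10


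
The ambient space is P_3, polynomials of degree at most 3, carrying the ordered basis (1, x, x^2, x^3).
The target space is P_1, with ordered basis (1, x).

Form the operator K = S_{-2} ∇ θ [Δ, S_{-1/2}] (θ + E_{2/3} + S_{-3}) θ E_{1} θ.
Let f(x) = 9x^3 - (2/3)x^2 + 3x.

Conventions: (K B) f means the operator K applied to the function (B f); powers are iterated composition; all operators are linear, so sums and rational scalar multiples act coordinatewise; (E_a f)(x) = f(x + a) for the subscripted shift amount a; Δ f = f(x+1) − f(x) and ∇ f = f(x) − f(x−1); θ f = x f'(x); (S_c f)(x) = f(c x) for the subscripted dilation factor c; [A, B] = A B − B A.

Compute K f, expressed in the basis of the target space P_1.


g(x) = -16767x - 25413/8

θ f = 27x^3 - (4/3)x^2 + 3x
E_{1} θ f = 27x^3 + (239/3)x^2 + (244/3)x + 86/3
θ E_{1} θ f = 81x^3 + (478/3)x^2 + (244/3)x
θ (θ E_{1} θ) f = 243x^3 + (956/3)x^2 + (244/3)x
E_{2/3} (θ E_{1} θ) f = 81x^3 + (964/3)x^2 + (3616/9)x + 4024/27
S_{-3} (θ E_{1} θ) f = -2187x^3 + 1434x^2 - 244x
(θ + E_{2/3} + S_{-3}) (θ E_{1} θ) f = -1863x^3 + 2074x^2 + (2152/9)x + 4024/27
S_{-1/2} ((θ + E_{2/3} + S_{-3}) θ E_{1} θ) f = (1863/8)x^3 + (1037/2)x^2 - (1076/9)x + 4024/27
Δ S_{-1/2} ((θ + E_{2/3} + S_{-3}) θ E_{1} θ) f = (5589/8)x^2 + (13885/8)x + 45491/72
Δ ((θ + E_{2/3} + S_{-3}) θ E_{1} θ) f = -5589x^2 - 1441x + 4051/9
S_{-1/2} Δ ((θ + E_{2/3} + S_{-3}) θ E_{1} θ) f = -(5589/4)x^2 + (1441/2)x + 4051/9
[Δ, S_{-1/2}] ((θ + E_{2/3} + S_{-3}) θ E_{1} θ) f = (16767/8)x^2 + (8121/8)x + 4361/24
θ [Δ, S_{-1/2}] ((θ + E_{2/3} + S_{-3}) θ E_{1} θ) f = (16767/4)x^2 + (8121/8)x
∇ θ [Δ, S_{-1/2}] ((θ + E_{2/3} + S_{-3}) θ E_{1} θ) f = (16767/2)x - 25413/8
S_{-2} ∇ θ [Δ, S_{-1/2}] ((θ + E_{2/3} + S_{-3}) θ E_{1} θ) f = -16767x - 25413/8


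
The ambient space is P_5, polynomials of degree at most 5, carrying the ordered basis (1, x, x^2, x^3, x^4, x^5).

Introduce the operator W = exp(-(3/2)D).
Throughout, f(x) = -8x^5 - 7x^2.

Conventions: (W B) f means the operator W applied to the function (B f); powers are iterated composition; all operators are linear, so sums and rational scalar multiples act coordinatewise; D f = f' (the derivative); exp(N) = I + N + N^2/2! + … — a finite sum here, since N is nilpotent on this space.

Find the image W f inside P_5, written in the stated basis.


order-1 term: 60x^4 + 21x
order-2 term: -180x^3 - 63/4
order-3 term: 270x^2
order-4 term: -(405/2)x
order-5 term: 243/4
the series for exp(-(3/2)D) f terminates at order 5
exp(-(3/2)D) f = -8x^5 + 60x^4 - 180x^3 + 263x^2 - (363/2)x + 45

the image equals g(x) = -8x^5 + 60x^4 - 180x^3 + 263x^2 - (363/2)x + 45


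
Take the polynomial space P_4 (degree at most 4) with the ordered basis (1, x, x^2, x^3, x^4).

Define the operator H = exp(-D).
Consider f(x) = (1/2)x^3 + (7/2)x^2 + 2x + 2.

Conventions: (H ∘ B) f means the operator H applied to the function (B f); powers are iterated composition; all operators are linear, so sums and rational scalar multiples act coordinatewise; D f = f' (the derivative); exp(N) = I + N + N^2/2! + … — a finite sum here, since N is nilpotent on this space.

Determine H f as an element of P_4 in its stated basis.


the result is g(x) = (1/2)x^3 + 2x^2 - (7/2)x + 3

order-1 term: -(3/2)x^2 - 7x - 2
order-2 term: (3/2)x + 7/2
order-3 term: -1/2
the series for exp(-D) f terminates at order 3
exp(-D) f = (1/2)x^3 + 2x^2 - (7/2)x + 3


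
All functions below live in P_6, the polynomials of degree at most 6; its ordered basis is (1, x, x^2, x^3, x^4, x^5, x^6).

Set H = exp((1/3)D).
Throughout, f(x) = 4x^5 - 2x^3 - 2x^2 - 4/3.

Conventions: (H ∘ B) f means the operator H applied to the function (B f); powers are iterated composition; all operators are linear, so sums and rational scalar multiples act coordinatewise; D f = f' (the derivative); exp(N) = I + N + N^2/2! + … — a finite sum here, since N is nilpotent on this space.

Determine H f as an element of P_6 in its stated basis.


order-1 term: (20/3)x^4 - 2x^2 - (4/3)x
order-2 term: (40/9)x^3 - (2/3)x - 2/9
order-3 term: (40/27)x^2 - 2/27
order-4 term: (20/81)x
order-5 term: 4/243
the series for exp((1/3)D) f terminates at order 5
exp((1/3)D) f = 4x^5 + (20/3)x^4 + (22/9)x^3 - (68/27)x^2 - (142/81)x - 392/243

g(x) = 4x^5 + (20/3)x^4 + (22/9)x^3 - (68/27)x^2 - (142/81)x - 392/243


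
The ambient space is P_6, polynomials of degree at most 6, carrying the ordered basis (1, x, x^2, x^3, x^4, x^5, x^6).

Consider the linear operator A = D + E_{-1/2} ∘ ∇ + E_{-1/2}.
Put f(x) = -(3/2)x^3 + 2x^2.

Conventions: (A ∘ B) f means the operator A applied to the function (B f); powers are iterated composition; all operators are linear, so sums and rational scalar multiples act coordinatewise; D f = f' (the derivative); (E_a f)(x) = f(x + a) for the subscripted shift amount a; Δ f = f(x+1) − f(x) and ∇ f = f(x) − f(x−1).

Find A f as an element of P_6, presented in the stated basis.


D f = -(9/2)x^2 + 4x
∇ f = -(9/2)x^2 + (17/2)x - 7/2
E_{-1/2} ∇ f = -(9/2)x^2 + 13x - 71/8
E_{-1/2} f = -(3/2)x^3 + (17/4)x^2 - (25/8)x + 11/16
(D + E_{-1/2} ∘ ∇ + E_{-1/2}) f = -(3/2)x^3 - (19/4)x^2 + (111/8)x - 131/16

the image equals g(x) = -(3/2)x^3 - (19/4)x^2 + (111/8)x - 131/16


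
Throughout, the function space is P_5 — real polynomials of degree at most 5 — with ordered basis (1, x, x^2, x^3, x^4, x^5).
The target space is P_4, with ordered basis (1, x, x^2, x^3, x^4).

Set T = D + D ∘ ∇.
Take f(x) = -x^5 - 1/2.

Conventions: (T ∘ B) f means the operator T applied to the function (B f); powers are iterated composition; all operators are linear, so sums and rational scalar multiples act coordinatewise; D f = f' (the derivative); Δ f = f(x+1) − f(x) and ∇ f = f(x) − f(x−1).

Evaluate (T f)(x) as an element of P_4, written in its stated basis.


the image equals g(x) = -5x^4 - 20x^3 + 30x^2 - 20x + 5

D f = -5x^4
∇ f = -5x^4 + 10x^3 - 10x^2 + 5x - 1
D ∇ f = -20x^3 + 30x^2 - 20x + 5
(D + D ∘ ∇) f = -5x^4 - 20x^3 + 30x^2 - 20x + 5


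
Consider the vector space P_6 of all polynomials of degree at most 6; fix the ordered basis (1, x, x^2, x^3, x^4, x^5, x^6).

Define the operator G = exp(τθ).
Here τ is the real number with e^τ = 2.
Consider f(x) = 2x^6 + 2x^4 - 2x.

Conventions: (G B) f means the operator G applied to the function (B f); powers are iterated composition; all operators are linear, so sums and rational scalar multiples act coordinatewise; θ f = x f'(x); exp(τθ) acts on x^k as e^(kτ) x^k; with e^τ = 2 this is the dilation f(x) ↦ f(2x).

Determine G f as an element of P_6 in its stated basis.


the result is g(x) = 128x^6 + 32x^4 - 4x

exp(τθ) x^k = e^(kτ) x^k; with e^τ = 2 this sends x^k to 2^k x^k
x ↦ 2 x
x^4 ↦ 16 x^4
x^6 ↦ 64 x^6
applying this coordinatewise to f: exp(τθ) f = 128x^6 + 32x^4 - 4x


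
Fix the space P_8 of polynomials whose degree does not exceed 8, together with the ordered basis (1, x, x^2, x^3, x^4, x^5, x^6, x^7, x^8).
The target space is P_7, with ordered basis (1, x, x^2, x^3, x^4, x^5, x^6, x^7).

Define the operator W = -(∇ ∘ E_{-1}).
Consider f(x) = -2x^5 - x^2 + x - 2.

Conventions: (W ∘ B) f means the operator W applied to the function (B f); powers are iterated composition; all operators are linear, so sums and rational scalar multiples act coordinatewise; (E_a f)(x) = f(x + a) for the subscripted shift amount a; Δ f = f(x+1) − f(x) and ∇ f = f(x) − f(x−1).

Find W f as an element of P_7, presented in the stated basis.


the image equals g(x) = 10x^4 - 60x^3 + 140x^2 - 148x + 58

E_{-1} f = -2x^5 + 10x^4 - 20x^3 + 19x^2 - 7x - 2
∇ E_{-1} f = -10x^4 + 60x^3 - 140x^2 + 148x - 58
(-(∇ ∘ E_{-1})) f = 10x^4 - 60x^3 + 140x^2 - 148x + 58


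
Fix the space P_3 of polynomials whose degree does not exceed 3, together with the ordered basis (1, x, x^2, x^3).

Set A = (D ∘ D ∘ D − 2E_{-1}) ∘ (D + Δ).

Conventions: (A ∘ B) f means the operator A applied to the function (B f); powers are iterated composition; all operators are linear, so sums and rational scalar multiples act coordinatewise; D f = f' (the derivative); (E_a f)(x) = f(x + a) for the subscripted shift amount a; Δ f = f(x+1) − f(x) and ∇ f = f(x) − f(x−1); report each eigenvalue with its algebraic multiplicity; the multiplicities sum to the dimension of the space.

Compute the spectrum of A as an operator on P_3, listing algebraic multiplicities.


image of 1: 0
image of x: -4
image of x^2: -8x + 6
image of x^3: -12x^2 + 18x - 8
the matrix is upper triangular; its diagonal is (0, 0, 0, 0)
for a triangular matrix the eigenvalues are the diagonal entries, with algebraic multiplicity their repetition count

λ = 0 (multiplicity 4)


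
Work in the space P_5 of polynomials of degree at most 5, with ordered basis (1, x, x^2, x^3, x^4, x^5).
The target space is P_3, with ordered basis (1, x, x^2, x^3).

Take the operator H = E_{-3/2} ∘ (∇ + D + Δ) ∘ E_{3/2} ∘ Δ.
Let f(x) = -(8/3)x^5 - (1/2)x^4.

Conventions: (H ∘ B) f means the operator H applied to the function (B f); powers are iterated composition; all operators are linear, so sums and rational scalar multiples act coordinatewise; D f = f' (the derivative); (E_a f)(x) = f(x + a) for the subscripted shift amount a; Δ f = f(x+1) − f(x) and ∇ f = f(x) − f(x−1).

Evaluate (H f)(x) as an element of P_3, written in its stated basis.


the result is g(x) = -160x^3 - 258x^2 - (854/3)x - 310/3

Δ f = -(40/3)x^4 - (86/3)x^3 - (89/3)x^2 - (46/3)x - 19/6
E_{3/2} Δ f = -(40/3)x^4 - (326/3)x^3 - (1016/3)x^2 - (2867/6)x - 1543/6
∇ (E_{3/2} ∘ Δ) f = -(160/3)x^3 - 246x^2 - (1214/3)x - 469/2
D (E_{3/2} ∘ Δ) f = -(160/3)x^3 - 326x^2 - (2032/3)x - 2867/6
Δ (E_{3/2} ∘ Δ) f = -(160/3)x^3 - 406x^2 - (3170/3)x - 1877/2
(∇ + D + Δ) (E_{3/2} ∘ Δ) f = -160x^3 - 978x^2 - (6416/3)x - 9905/6
E_{-3/2} (∇ + D + Δ) (E_{3/2} ∘ Δ) f = -160x^3 - 258x^2 - (854/3)x - 310/3


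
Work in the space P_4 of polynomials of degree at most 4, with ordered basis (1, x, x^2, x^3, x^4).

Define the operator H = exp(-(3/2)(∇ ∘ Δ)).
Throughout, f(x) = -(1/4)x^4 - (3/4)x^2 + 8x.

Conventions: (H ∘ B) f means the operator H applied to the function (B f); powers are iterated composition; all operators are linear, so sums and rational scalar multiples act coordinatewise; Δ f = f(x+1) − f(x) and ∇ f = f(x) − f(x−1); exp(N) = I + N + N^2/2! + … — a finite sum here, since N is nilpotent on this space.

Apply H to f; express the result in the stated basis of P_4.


the image equals g(x) = -(1/4)x^4 + (15/4)x^2 + 8x - 15/4

order-1 term: (9/2)x^2 + 3
order-2 term: -27/4
the series for exp(-(3/2)(∇ ∘ Δ)) f terminates at order 2
exp(-(3/2)(∇ ∘ Δ)) f = -(1/4)x^4 + (15/4)x^2 + 8x - 15/4


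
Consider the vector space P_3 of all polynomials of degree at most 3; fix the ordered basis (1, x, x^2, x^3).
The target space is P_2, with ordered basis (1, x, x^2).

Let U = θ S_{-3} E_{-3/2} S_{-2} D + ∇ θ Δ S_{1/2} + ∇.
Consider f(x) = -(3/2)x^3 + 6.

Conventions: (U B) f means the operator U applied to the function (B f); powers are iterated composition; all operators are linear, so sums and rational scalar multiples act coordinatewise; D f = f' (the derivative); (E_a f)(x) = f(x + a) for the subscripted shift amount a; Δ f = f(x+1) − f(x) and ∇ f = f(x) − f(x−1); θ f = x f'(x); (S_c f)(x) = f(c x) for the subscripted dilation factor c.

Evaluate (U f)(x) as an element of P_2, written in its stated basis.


D f = -(9/2)x^2
S_{-2} D f = -18x^2
E_{-3/2} S_{-2} D f = -18x^2 + 54x - 81/2
S_{-3} (E_{-3/2} S_{-2} D) f = -162x^2 - 162x - 81/2
θ S_{-3} (E_{-3/2} S_{-2} D) f = -324x^2 - 162x
S_{1/2} f = -(3/16)x^3 + 6
Δ S_{1/2} f = -(9/16)x^2 - (9/16)x - 3/16
θ Δ S_{1/2} f = -(9/8)x^2 - (9/16)x
∇ θ Δ S_{1/2} f = -(9/4)x + 9/16
∇ f = -(9/2)x^2 + (9/2)x - 3/2
(θ S_{-3} E_{-3/2} S_{-2} D + ∇ θ Δ S_{1/2} + ∇) f = -(657/2)x^2 - (639/4)x - 15/16

g(x) = -(657/2)x^2 - (639/4)x - 15/16


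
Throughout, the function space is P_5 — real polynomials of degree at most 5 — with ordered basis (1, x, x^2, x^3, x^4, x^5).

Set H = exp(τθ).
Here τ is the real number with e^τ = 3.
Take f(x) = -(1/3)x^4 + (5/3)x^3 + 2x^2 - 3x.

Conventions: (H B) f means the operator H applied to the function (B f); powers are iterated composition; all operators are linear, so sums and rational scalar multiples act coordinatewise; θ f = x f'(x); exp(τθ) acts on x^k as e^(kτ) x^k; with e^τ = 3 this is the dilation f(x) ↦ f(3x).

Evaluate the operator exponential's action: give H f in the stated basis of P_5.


exp(τθ) x^k = e^(kτ) x^k; with e^τ = 3 this sends x^k to 3^k x^k
x ↦ 3 x
x^2 ↦ 9 x^2
x^3 ↦ 27 x^3
x^4 ↦ 81 x^4
applying this coordinatewise to f: exp(τθ) f = -27x^4 + 45x^3 + 18x^2 - 9x

the image equals g(x) = -27x^4 + 45x^3 + 18x^2 - 9x


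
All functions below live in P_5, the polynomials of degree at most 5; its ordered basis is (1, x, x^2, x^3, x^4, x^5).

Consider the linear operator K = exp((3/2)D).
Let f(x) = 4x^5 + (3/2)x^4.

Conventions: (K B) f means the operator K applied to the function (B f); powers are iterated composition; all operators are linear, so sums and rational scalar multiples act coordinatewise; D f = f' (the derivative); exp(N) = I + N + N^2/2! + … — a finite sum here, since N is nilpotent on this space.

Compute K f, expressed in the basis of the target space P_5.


order-1 term: 30x^4 + 9x^3
order-2 term: 90x^3 + (81/4)x^2
order-3 term: 135x^2 + (81/4)x
order-4 term: (405/4)x + 243/32
order-5 term: 243/8
the series for exp((3/2)D) f terminates at order 5
exp((3/2)D) f = 4x^5 + (63/2)x^4 + 99x^3 + (621/4)x^2 + (243/2)x + 1215/32

g(x) = 4x^5 + (63/2)x^4 + 99x^3 + (621/4)x^2 + (243/2)x + 1215/32


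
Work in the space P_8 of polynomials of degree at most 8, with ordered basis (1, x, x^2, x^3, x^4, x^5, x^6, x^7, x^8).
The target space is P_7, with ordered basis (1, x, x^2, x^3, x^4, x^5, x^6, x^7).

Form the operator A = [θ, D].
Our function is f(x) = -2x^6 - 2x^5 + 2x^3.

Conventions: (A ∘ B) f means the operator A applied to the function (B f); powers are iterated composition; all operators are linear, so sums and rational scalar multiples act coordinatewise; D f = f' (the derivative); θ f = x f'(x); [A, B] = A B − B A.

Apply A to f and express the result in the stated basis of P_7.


g(x) = 12x^5 + 10x^4 - 6x^2

D f = -12x^5 - 10x^4 + 6x^2
θ D f = -60x^5 - 40x^4 + 12x^2
θ f = -12x^6 - 10x^5 + 6x^3
D θ f = -72x^5 - 50x^4 + 18x^2
[θ, D] f = 12x^5 + 10x^4 - 6x^2


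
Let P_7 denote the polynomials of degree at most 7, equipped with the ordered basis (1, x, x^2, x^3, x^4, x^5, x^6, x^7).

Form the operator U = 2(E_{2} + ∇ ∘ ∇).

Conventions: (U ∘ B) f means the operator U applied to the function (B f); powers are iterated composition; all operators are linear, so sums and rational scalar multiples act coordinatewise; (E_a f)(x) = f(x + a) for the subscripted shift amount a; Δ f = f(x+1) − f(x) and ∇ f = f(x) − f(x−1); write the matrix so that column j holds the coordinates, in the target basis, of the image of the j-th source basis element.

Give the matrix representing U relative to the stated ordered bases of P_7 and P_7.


image of 1: 2
image of x: 2x + 4
image of x^2: 2x^2 + 8x + 12
image of x^3: 2x^3 + 12x^2 + 36x + 4
image of x^4: 2x^4 + 16x^3 + 72x^2 + 16x + 60
image of x^5: 2x^5 + 20x^4 + 120x^3 + 40x^2 + 300x + 4
image of x^6: 2x^6 + 24x^5 + 180x^4 + 80x^3 + 900x^2 + 24x + 252
image of x^7: 2x^7 + 28x^6 + 252x^5 + 140x^4 + 2100x^3 + 84x^2 + 1764x + 4
each image's coordinates form column j of the matrix

the matrix is [[2, 4, 12, 4, 60, 4, 252, 4]; [0, 2, 8, 36, 16, 300, 24, 1764]; [0, 0, 2, 12, 72, 40, 900, 84]; [0, 0, 0, 2, 16, 120, 80, 2100]; [0, 0, 0, 0, 2, 20, 180, 140]; [0, 0, 0, 0, 0, 2, 24, 252]; [0, 0, 0, 0, 0, 0, 2, 28]; [0, 0, 0, 0, 0, 0, 0, 2]] (rows listed top to bottom)
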